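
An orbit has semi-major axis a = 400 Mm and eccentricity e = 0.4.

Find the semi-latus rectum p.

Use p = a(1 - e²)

Convert to SI: a = 400 Mm = 4e+08 m.
p = a (1 − e²).
p = 4e+08 · (1 − (0.4)²) = 4e+08 · 0.84 ≈ 3.36e+08 m = 336 Mm.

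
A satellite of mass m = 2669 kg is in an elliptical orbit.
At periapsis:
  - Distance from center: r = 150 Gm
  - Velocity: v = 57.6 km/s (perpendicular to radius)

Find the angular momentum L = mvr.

Convert to SI: r = 150 Gm = 1.5e+11 m; v = 57.6 km/s = 57600 m/s.
Since v is perpendicular to r, L = m · v · r.
L = 2669 · 57600 · 1.5e+11 kg·m²/s ≈ 2.306e+19 kg·m²/s.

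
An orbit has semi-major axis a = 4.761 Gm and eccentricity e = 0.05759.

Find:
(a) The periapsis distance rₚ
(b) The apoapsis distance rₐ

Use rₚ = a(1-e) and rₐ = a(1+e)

Convert to SI: a = 4.761 Gm = 4.761e+09 m.
(a) rₚ = a(1 − e) = 4.761e+09 · (1 − 0.05759) = 4.761e+09 · 0.94241 ≈ 4.487e+09 m = 4.487 Gm.
(b) rₐ = a(1 + e) = 4.761e+09 · (1 + 0.05759) = 4.761e+09 · 1.05759 ≈ 5.035e+09 m = 5.035 Gm.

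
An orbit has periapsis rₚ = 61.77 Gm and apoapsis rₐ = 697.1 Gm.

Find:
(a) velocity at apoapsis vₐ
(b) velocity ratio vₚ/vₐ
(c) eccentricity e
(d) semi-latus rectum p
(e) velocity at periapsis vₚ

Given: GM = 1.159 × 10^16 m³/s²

Convert to SI: rₚ = 61.77 Gm = 6.177e+10 m; rₐ = 697.1 Gm = 6.971e+11 m.
(a) With a = (rₚ + rₐ)/2 = 3.79435e+11 m, vₐ = √(GM (2/rₐ − 1/a)) = √(1.159e+16 · (2/6.971e+11 − 1/3.79435e+11)) m/s ≈ 52.03 m/s
(b) Conservation of angular momentum (rₚvₚ = rₐvₐ) gives vₚ/vₐ = rₐ/rₚ = 6.971e+11/6.177e+10 ≈ 11.29
(c) e = (rₐ − rₚ)/(rₐ + rₚ) = (6.971e+11 − 6.177e+10)/(6.971e+11 + 6.177e+10) ≈ 0.8372
(d) From a = (rₚ + rₐ)/2 = 3.79435e+11 m and e = (rₐ − rₚ)/(rₐ + rₚ) = 0.837205, p = a(1 − e²) = 3.79435e+11 · (1 − (0.837205)²) ≈ 1.135e+11 m
(e) With a = (rₚ + rₐ)/2 = 3.79435e+11 m, vₚ = √(GM (2/rₚ − 1/a)) = √(1.159e+16 · (2/6.177e+10 − 1/3.79435e+11)) m/s ≈ 587.1 m/s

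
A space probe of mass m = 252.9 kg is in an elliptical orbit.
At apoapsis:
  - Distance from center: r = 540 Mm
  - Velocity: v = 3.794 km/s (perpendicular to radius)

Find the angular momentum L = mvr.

Convert to SI: r = 540 Mm = 5.4e+08 m; v = 3.794 km/s = 3794 m/s.
Since v is perpendicular to r, L = m · v · r.
L = 252.9 · 3794 · 5.4e+08 kg·m²/s ≈ 5.181e+14 kg·m²/s.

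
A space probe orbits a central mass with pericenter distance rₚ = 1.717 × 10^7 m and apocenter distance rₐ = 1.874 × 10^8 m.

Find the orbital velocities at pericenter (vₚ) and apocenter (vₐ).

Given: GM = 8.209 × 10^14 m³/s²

Use the vis-viva equation v² = GM(2/r − 1/a) with a = (rₚ + rₐ)/2 = (1.717e+07 + 1.874e+08)/2 = 1.02285e+08 m.
vₚ = √(GM · (2/rₚ − 1/a)) = √(8.209e+14 · (2/1.717e+07 − 1/1.02285e+08)) m/s ≈ 9359 m/s = 9.359 km/s.
vₐ = √(GM · (2/rₐ − 1/a)) = √(8.209e+14 · (2/1.874e+08 − 1/1.02285e+08)) m/s ≈ 857.5 m/s = 857.5 m/s.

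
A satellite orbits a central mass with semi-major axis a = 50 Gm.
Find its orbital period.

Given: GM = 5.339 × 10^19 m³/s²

Convert to SI: a = 50 Gm = 5e+10 m.
Kepler's third law: T = 2π √(a³ / GM).
Substituting a = 5e+10 m and GM = 5.339e+19 m³/s²:
T = 2π √((5e+10)³ / 5.339e+19) s
T ≈ 9.614e+06 s = 111.3 days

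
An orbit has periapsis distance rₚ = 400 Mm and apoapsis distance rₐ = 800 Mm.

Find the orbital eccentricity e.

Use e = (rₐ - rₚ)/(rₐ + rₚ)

Convert to SI: rₚ = 400 Mm = 4e+08 m; rₐ = 800 Mm = 8e+08 m.
e = (rₐ − rₚ) / (rₐ + rₚ).
e = (8e+08 − 4e+08) / (8e+08 + 4e+08) = 4e+08 / 1.2e+09 ≈ 0.3333.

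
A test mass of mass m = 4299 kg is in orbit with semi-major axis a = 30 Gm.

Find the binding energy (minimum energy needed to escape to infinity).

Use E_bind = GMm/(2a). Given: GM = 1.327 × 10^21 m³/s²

Convert to SI: a = 30 Gm = 3e+10 m.
Total orbital energy is E = −GMm/(2a); binding energy is E_bind = −E = GMm/(2a).
E_bind = 1.327e+21 · 4299 / (2 · 3e+10) J ≈ 9.508e+13 J = 95.08 TJ.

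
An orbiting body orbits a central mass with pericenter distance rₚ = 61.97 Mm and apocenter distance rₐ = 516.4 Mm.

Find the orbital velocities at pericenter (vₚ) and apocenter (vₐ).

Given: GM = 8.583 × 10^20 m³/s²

Convert to SI: rₚ = 61.97 Mm = 6.197e+07 m; rₐ = 516.4 Mm = 5.164e+08 m.
Use the vis-viva equation v² = GM(2/r − 1/a) with a = (rₚ + rₐ)/2 = (6.197e+07 + 5.164e+08)/2 = 2.89185e+08 m.
vₚ = √(GM · (2/rₚ − 1/a)) = √(8.583e+20 · (2/6.197e+07 − 1/2.89185e+08)) m/s ≈ 4.973e+06 m/s = 4973 km/s.
vₐ = √(GM · (2/rₐ − 1/a)) = √(8.583e+20 · (2/5.164e+08 − 1/2.89185e+08)) m/s ≈ 5.968e+05 m/s = 596.8 km/s.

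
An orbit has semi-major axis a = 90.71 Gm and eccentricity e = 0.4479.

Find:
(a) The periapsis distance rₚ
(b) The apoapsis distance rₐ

Convert to SI: a = 90.71 Gm = 9.071e+10 m.
(a) rₚ = a(1 − e) = 9.071e+10 · (1 − 0.4479) = 9.071e+10 · 0.5521 ≈ 5.008e+10 m = 50.08 Gm.
(b) rₐ = a(1 + e) = 9.071e+10 · (1 + 0.4479) = 9.071e+10 · 1.4479 ≈ 1.313e+11 m = 131.3 Gm.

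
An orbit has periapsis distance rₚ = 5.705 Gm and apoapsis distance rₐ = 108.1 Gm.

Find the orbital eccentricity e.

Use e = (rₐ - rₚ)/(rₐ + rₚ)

Convert to SI: rₚ = 5.705 Gm = 5.705e+09 m; rₐ = 108.1 Gm = 1.081e+11 m.
e = (rₐ − rₚ) / (rₐ + rₚ).
e = (1.081e+11 − 5.705e+09) / (1.081e+11 + 5.705e+09) = 1.02395e+11 / 1.13805e+11 ≈ 0.8997.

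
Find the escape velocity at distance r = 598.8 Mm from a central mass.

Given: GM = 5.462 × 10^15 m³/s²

Convert to SI: r = 598.8 Mm = 5.988e+08 m.
Escape velocity comes from setting total energy to zero: ½v² − GM/r = 0 ⇒ v_esc = √(2GM / r).
v_esc = √(2 · 5.462e+15 / 5.988e+08) m/s ≈ 4271 m/s = 4.271 km/s.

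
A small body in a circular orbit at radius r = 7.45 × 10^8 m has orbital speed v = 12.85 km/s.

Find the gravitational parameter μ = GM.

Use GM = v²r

Convert to SI: v = 12.85 km/s = 12850 m/s.
For a circular orbit v² = GM/r, so GM = v² · r.
GM = (12850)² · 7.45e+08 m³/s² ≈ 1.23e+17 m³/s² = 1.23 × 10^17 m³/s².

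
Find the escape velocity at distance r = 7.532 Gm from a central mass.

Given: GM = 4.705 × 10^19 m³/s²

Convert to SI: r = 7.532 Gm = 7.532e+09 m.
Escape velocity comes from setting total energy to zero: ½v² − GM/r = 0 ⇒ v_esc = √(2GM / r).
v_esc = √(2 · 4.705e+19 / 7.532e+09) m/s ≈ 1.118e+05 m/s = 111.8 km/s.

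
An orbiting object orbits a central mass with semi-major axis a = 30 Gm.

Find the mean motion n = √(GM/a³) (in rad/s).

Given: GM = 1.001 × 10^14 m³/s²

Convert to SI: a = 30 Gm = 3e+10 m.
n = √(GM / a³).
n = √(1.001e+14 / (3e+10)³) rad/s ≈ 1.925e-09 rad/s.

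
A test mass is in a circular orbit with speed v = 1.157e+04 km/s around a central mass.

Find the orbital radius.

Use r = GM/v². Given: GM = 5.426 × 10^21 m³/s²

Convert to SI: v = 1.157e+04 km/s = 1.157e+07 m/s.
For a circular orbit, v² = GM / r, so r = GM / v².
r = 5.426e+21 / (1.157e+07)² m ≈ 4.053e+07 m = 40.53 Mm.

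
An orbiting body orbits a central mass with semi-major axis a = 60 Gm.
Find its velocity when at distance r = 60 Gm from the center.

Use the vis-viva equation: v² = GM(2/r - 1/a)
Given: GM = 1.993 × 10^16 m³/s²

Convert to SI: a = 60 Gm = 6e+10 m; r = 60 Gm = 6e+10 m.
Vis-viva: v = √(GM · (2/r − 1/a)).
2/r − 1/a = 2/6e+10 − 1/6e+10 = 1.66667e-11 m⁻¹.
v = √(1.993e+16 · 1.66667e-11) m/s ≈ 576.3 m/s = 576.3 m/s.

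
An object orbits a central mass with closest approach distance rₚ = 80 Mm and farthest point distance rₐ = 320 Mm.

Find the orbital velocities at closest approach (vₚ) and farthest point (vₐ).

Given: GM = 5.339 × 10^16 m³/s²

Convert to SI: rₚ = 80 Mm = 8e+07 m; rₐ = 320 Mm = 3.2e+08 m.
Use the vis-viva equation v² = GM(2/r − 1/a) with a = (rₚ + rₐ)/2 = (8e+07 + 3.2e+08)/2 = 2e+08 m.
vₚ = √(GM · (2/rₚ − 1/a)) = √(5.339e+16 · (2/8e+07 − 1/2e+08)) m/s ≈ 3.268e+04 m/s = 32.68 km/s.
vₐ = √(GM · (2/rₐ − 1/a)) = √(5.339e+16 · (2/3.2e+08 − 1/2e+08)) m/s ≈ 8169 m/s = 8.169 km/s.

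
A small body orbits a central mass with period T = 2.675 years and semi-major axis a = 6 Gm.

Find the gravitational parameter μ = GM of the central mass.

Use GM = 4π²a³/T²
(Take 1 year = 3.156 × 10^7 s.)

Convert to SI: T = 2.675 years = 8.4423e+07 s; a = 6 Gm = 6e+09 m.
GM = 4π² · a³ / T².
GM = 4π² · (6e+09)³ / (8.4423e+07)² m³/s² ≈ 1.196e+15 m³/s² = 1.196 × 10^15 m³/s².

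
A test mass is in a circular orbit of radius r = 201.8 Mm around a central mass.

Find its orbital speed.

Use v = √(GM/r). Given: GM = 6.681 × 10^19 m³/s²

Convert to SI: r = 201.8 Mm = 2.018e+08 m.
For a circular orbit, gravity supplies the centripetal force, so v = √(GM / r).
v = √(6.681e+19 / 2.018e+08) m/s ≈ 5.754e+05 m/s = 575.4 km/s.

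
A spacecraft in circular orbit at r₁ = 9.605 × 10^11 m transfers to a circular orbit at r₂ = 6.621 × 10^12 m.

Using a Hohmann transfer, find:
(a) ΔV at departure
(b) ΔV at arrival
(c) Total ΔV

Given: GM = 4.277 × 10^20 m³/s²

Transfer semi-major axis: a_t = (r₁ + r₂)/2 = (9.605e+11 + 6.621e+12)/2 = 3.79075e+12 m.
Circular speeds: v₁ = √(GM/r₁) = 21101.9 m/s, v₂ = √(GM/r₂) = 8037.26 m/s.
Transfer speeds (vis-viva v² = GM(2/r − 1/a_t)): v₁ᵗ = 27888.2 m/s, v₂ᵗ = 4045.7 m/s.
(a) ΔV₁ = |v₁ᵗ − v₁| ≈ 6786 m/s = 6.786 km/s.
(b) ΔV₂ = |v₂ − v₂ᵗ| ≈ 3992 m/s = 3.992 km/s.
(c) ΔV_total = ΔV₁ + ΔV₂ ≈ 1.078e+04 m/s = 10.78 km/s.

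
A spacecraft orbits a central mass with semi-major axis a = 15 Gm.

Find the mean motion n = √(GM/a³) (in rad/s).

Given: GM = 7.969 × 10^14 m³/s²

Convert to SI: a = 15 Gm = 1.5e+10 m.
n = √(GM / a³).
n = √(7.969e+14 / (1.5e+10)³) rad/s ≈ 1.537e-08 rad/s.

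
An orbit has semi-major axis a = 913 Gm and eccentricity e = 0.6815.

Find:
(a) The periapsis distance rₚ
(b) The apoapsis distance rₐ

Convert to SI: a = 913 Gm = 9.13e+11 m.
(a) rₚ = a(1 − e) = 9.13e+11 · (1 − 0.6815) = 9.13e+11 · 0.3185 ≈ 2.908e+11 m = 290.8 Gm.
(b) rₐ = a(1 + e) = 9.13e+11 · (1 + 0.6815) = 9.13e+11 · 1.6815 ≈ 1.535e+12 m = 1.535 Tm.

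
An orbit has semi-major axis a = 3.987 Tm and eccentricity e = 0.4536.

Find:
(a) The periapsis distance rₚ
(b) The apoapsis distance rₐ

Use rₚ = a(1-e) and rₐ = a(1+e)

Convert to SI: a = 3.987 Tm = 3.987e+12 m.
(a) rₚ = a(1 − e) = 3.987e+12 · (1 − 0.4536) = 3.987e+12 · 0.5464 ≈ 2.178e+12 m = 2.178 Tm.
(b) rₐ = a(1 + e) = 3.987e+12 · (1 + 0.4536) = 3.987e+12 · 1.4536 ≈ 5.796e+12 m = 5.796 Tm.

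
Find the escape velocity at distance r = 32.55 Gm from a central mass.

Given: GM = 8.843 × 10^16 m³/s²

Convert to SI: r = 32.55 Gm = 3.255e+10 m.
Escape velocity comes from setting total energy to zero: ½v² − GM/r = 0 ⇒ v_esc = √(2GM / r).
v_esc = √(2 · 8.843e+16 / 3.255e+10) m/s ≈ 2331 m/s = 2.331 km/s.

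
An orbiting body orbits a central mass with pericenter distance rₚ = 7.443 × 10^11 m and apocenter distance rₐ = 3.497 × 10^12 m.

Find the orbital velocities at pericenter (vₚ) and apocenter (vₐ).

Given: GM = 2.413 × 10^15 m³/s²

Use the vis-viva equation v² = GM(2/r − 1/a) with a = (rₚ + rₐ)/2 = (7.443e+11 + 3.497e+12)/2 = 2.12065e+12 m.
vₚ = √(GM · (2/rₚ − 1/a)) = √(2.413e+15 · (2/7.443e+11 − 1/2.12065e+12)) m/s ≈ 73.12 m/s = 73.12 m/s.
vₐ = √(GM · (2/rₐ − 1/a)) = √(2.413e+15 · (2/3.497e+12 − 1/2.12065e+12)) m/s ≈ 15.56 m/s = 15.56 m/s.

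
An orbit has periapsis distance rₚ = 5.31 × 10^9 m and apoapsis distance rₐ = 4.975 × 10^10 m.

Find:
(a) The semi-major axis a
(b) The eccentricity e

(a) a = (rₚ + rₐ) / 2 = (5.31e+09 + 4.975e+10) / 2 ≈ 2.753e+10 m = 2.753 × 10^10 m.
(b) e = (rₐ − rₚ) / (rₐ + rₚ) = (4.975e+10 − 5.31e+09) / (4.975e+10 + 5.31e+09) ≈ 0.8071.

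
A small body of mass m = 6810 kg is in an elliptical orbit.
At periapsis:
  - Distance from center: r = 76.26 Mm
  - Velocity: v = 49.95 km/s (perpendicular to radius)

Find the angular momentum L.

Convert to SI: r = 76.26 Mm = 7.626e+07 m; v = 49.95 km/s = 49950 m/s.
Since v is perpendicular to r, L = m · v · r.
L = 6810 · 49950 · 7.626e+07 kg·m²/s ≈ 2.594e+16 kg·m²/s.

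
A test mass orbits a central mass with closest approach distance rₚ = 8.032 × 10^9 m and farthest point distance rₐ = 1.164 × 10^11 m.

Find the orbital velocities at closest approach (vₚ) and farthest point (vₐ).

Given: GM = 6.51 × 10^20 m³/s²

Use the vis-viva equation v² = GM(2/r − 1/a) with a = (rₚ + rₐ)/2 = (8.032e+09 + 1.164e+11)/2 = 6.2216e+10 m.
vₚ = √(GM · (2/rₚ − 1/a)) = √(6.51e+20 · (2/8.032e+09 − 1/6.2216e+10)) m/s ≈ 3.894e+05 m/s = 389.4 km/s.
vₐ = √(GM · (2/rₐ − 1/a)) = √(6.51e+20 · (2/1.164e+11 − 1/6.2216e+10)) m/s ≈ 2.687e+04 m/s = 26.87 km/s.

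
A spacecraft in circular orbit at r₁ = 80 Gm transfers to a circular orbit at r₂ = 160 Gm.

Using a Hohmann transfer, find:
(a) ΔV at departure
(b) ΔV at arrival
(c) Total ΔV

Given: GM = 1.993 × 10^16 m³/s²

Convert to SI: r₁ = 80 Gm = 8e+10 m; r₂ = 160 Gm = 1.6e+11 m.
Transfer semi-major axis: a_t = (r₁ + r₂)/2 = (8e+10 + 1.6e+11)/2 = 1.2e+11 m.
Circular speeds: v₁ = √(GM/r₁) = 499.124 m/s, v₂ = √(GM/r₂) = 352.934 m/s.
Transfer speeds (vis-viva v² = GM(2/r − 1/a_t)): v₁ᵗ = 576.339 m/s, v₂ᵗ = 288.17 m/s.
(a) ΔV₁ = |v₁ᵗ − v₁| ≈ 77.21 m/s = 77.21 m/s.
(b) ΔV₂ = |v₂ − v₂ᵗ| ≈ 64.76 m/s = 64.76 m/s.
(c) ΔV_total = ΔV₁ + ΔV₂ ≈ 142 m/s = 142 m/s.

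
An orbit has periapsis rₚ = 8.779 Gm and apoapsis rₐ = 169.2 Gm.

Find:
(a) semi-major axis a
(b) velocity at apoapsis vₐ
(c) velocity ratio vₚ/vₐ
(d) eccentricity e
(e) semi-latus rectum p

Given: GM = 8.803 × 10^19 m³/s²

Convert to SI: rₚ = 8.779 Gm = 8.779e+09 m; rₐ = 169.2 Gm = 1.692e+11 m.
(a) a = (rₚ + rₐ)/2 = (8.779e+09 + 1.692e+11)/2 ≈ 8.899e+10 m
(b) With a = (rₚ + rₐ)/2 = 8.89895e+10 m, vₐ = √(GM (2/rₐ − 1/a)) = √(8.803e+19 · (2/1.692e+11 − 1/8.89895e+10)) m/s ≈ 7164 m/s
(c) Conservation of angular momentum (rₚvₚ = rₐvₐ) gives vₚ/vₐ = rₐ/rₚ = 1.692e+11/8.779e+09 ≈ 19.27
(d) e = (rₐ − rₚ)/(rₐ + rₚ) = (1.692e+11 − 8.779e+09)/(1.692e+11 + 8.779e+09) ≈ 0.9013
(e) From a = (rₚ + rₐ)/2 = 8.89895e+10 m and e = (rₐ − rₚ)/(rₐ + rₚ) = 0.901348, p = a(1 − e²) = 8.89895e+10 · (1 − (0.901348)²) ≈ 1.669e+10 m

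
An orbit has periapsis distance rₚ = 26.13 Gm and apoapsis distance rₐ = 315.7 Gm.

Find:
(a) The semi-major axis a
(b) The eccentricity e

Convert to SI: rₚ = 26.13 Gm = 2.613e+10 m; rₐ = 315.7 Gm = 3.157e+11 m.
(a) a = (rₚ + rₐ) / 2 = (2.613e+10 + 3.157e+11) / 2 ≈ 1.709e+11 m = 170.9 Gm.
(b) e = (rₐ − rₚ) / (rₐ + rₚ) = (3.157e+11 − 2.613e+10) / (3.157e+11 + 2.613e+10) ≈ 0.8471.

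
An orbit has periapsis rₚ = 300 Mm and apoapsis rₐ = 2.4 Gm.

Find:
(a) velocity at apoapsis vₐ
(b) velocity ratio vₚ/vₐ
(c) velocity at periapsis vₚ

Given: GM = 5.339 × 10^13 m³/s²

Convert to SI: rₚ = 300 Mm = 3e+08 m; rₐ = 2.4 Gm = 2.4e+09 m.
(a) With a = (rₚ + rₐ)/2 = 1.35e+09 m, vₐ = √(GM (2/rₐ − 1/a)) = √(5.339e+13 · (2/2.4e+09 − 1/1.35e+09)) m/s ≈ 70.31 m/s
(b) Conservation of angular momentum (rₚvₚ = rₐvₐ) gives vₚ/vₐ = rₐ/rₚ = 2.4e+09/3e+08 ≈ 8
(c) With a = (rₚ + rₐ)/2 = 1.35e+09 m, vₚ = √(GM (2/rₚ − 1/a)) = √(5.339e+13 · (2/3e+08 − 1/1.35e+09)) m/s ≈ 562.5 m/s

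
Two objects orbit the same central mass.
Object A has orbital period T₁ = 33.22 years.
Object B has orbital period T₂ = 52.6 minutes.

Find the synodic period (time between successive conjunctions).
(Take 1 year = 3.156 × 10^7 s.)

Convert to SI: T₁ = 33.22 years = 1.04842e+09 s; T₂ = 52.6 minutes = 3156 s.
T_syn = |T₁ · T₂ / (T₁ − T₂)|.
T_syn = |1.04842e+09 · 3156 / (1.04842e+09 − 3156)| s ≈ 3156 s = 52.6 minutes.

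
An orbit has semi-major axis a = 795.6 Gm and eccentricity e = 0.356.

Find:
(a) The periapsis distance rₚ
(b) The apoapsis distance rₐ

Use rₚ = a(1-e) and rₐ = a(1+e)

Convert to SI: a = 795.6 Gm = 7.956e+11 m.
(a) rₚ = a(1 − e) = 7.956e+11 · (1 − 0.356) = 7.956e+11 · 0.644 ≈ 5.124e+11 m = 512.4 Gm.
(b) rₐ = a(1 + e) = 7.956e+11 · (1 + 0.356) = 7.956e+11 · 1.356 ≈ 1.079e+12 m = 1.079 Tm.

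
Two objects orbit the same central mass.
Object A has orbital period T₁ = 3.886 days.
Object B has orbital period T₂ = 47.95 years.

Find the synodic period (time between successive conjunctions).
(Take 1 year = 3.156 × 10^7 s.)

Convert to SI: T₁ = 3.886 days = 335750 s; T₂ = 47.95 years = 1.5133e+09 s.
T_syn = |T₁ · T₂ / (T₁ − T₂)|.
T_syn = |335750 · 1.5133e+09 / (335750 − 1.5133e+09)| s ≈ 3.358e+05 s = 3.887 days.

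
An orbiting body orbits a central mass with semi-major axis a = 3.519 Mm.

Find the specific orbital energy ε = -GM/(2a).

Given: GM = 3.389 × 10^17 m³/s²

Convert to SI: a = 3.519 Mm = 3.519e+06 m.
ε = −GM / (2a).
ε = −3.389e+17 / (2 · 3.519e+06) J/kg ≈ -4.815e+10 J/kg = -48.15 GJ/kg.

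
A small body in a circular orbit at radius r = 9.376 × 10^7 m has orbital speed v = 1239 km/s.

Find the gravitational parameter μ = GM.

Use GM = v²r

Convert to SI: v = 1239 km/s = 1.239e+06 m/s.
For a circular orbit v² = GM/r, so GM = v² · r.
GM = (1.239e+06)² · 9.376e+07 m³/s² ≈ 1.439e+20 m³/s² = 1.439 × 10^20 m³/s².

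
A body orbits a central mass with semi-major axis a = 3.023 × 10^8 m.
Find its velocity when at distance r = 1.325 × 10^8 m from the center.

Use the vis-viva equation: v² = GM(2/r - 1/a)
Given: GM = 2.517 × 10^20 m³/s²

Vis-viva: v = √(GM · (2/r − 1/a)).
2/r − 1/a = 2/1.325e+08 − 1/3.023e+08 = 1.17864e-08 m⁻¹.
v = √(2.517e+20 · 1.17864e-08) m/s ≈ 1.722e+06 m/s = 1722 km/s.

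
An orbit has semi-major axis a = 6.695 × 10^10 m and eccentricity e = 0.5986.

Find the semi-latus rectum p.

p = a (1 − e²).
p = 6.695e+10 · (1 − (0.5986)²) = 6.695e+10 · 0.641678 ≈ 4.296e+10 m = 4.296 × 10^10 m.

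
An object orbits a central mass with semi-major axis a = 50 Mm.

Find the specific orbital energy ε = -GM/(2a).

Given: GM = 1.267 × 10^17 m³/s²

Convert to SI: a = 50 Mm = 5e+07 m.
ε = −GM / (2a).
ε = −1.267e+17 / (2 · 5e+07) J/kg ≈ -1.267e+09 J/kg = -1.267 GJ/kg.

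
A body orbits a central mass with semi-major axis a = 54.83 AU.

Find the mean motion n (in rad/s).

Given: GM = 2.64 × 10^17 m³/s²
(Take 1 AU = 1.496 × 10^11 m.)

Convert to SI: a = 54.83 AU = 8.20257e+12 m.
n = √(GM / a³).
n = √(2.64e+17 / (8.20257e+12)³) rad/s ≈ 2.187e-11 rad/s.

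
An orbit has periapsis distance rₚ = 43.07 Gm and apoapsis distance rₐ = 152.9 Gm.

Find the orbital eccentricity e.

Convert to SI: rₚ = 43.07 Gm = 4.307e+10 m; rₐ = 152.9 Gm = 1.529e+11 m.
e = (rₐ − rₚ) / (rₐ + rₚ).
e = (1.529e+11 − 4.307e+10) / (1.529e+11 + 4.307e+10) = 1.0983e+11 / 1.9597e+11 ≈ 0.5604.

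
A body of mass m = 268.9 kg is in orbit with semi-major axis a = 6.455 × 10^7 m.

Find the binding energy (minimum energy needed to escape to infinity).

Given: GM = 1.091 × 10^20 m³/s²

Total orbital energy is E = −GMm/(2a); binding energy is E_bind = −E = GMm/(2a).
E_bind = 1.091e+20 · 268.9 / (2 · 6.455e+07) J ≈ 2.272e+14 J = 227.2 TJ.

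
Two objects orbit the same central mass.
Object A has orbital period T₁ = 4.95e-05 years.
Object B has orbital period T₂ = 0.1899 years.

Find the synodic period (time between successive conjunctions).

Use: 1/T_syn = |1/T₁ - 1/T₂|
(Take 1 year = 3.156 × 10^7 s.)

Convert to SI: T₁ = 4.95e-05 years = 1562.22 s; T₂ = 0.1899 years = 5.99324e+06 s.
T_syn = |T₁ · T₂ / (T₁ − T₂)|.
T_syn = |1562.22 · 5.99324e+06 / (1562.22 − 5.99324e+06)| s ≈ 1563 s = 4.951e-05 years.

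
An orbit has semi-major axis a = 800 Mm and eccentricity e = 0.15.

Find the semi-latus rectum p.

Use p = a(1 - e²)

Convert to SI: a = 800 Mm = 8e+08 m.
p = a (1 − e²).
p = 8e+08 · (1 − (0.15)²) = 8e+08 · 0.9775 ≈ 7.82e+08 m = 782 Mm.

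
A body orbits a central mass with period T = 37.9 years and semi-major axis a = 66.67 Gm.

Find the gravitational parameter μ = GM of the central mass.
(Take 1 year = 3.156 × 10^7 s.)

Convert to SI: T = 37.9 years = 1.19612e+09 s; a = 66.67 Gm = 6.667e+10 m.
GM = 4π² · a³ / T².
GM = 4π² · (6.667e+10)³ / (1.19612e+09)² m³/s² ≈ 8.177e+15 m³/s² = 8.177 × 10^15 m³/s².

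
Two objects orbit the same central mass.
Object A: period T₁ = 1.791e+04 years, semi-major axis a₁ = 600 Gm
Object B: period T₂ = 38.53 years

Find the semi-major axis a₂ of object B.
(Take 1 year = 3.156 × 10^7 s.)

Convert to SI: T₁ = 1.791e+04 years = 5.6524e+11 s; a₁ = 600 Gm = 6e+11 m; T₂ = 38.53 years = 1.21601e+09 s.
Kepler's third law: (T₁/T₂)² = (a₁/a₂)³ ⇒ a₂ = a₁ · (T₂/T₁)^(2/3).
T₂/T₁ = 1.21601e+09 / 5.6524e+11 = 0.00215131.
a₂ = 6e+11 · (0.00215131)^(2/3) m ≈ 9.999e+09 m = 9.999 Gm.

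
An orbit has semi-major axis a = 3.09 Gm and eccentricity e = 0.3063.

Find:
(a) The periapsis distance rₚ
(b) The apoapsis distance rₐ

Convert to SI: a = 3.09 Gm = 3.09e+09 m.
(a) rₚ = a(1 − e) = 3.09e+09 · (1 − 0.3063) = 3.09e+09 · 0.6937 ≈ 2.144e+09 m = 2.144 Gm.
(b) rₐ = a(1 + e) = 3.09e+09 · (1 + 0.3063) = 3.09e+09 · 1.3063 ≈ 4.036e+09 m = 4.036 Gm.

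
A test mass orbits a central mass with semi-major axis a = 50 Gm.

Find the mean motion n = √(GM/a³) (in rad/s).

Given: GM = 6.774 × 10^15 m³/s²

Convert to SI: a = 50 Gm = 5e+10 m.
n = √(GM / a³).
n = √(6.774e+15 / (5e+10)³) rad/s ≈ 7.362e-09 rad/s.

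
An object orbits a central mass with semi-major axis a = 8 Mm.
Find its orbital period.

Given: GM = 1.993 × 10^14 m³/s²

Convert to SI: a = 8 Mm = 8e+06 m.
Kepler's third law: T = 2π √(a³ / GM).
Substituting a = 8e+06 m and GM = 1.993e+14 m³/s²:
T = 2π √((8e+06)³ / 1.993e+14) s
T ≈ 1.007e+04 s = 2.797 hours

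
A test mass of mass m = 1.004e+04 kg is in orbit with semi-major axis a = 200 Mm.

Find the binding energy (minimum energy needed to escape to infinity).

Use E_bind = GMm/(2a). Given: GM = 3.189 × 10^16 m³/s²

Convert to SI: a = 200 Mm = 2e+08 m.
Total orbital energy is E = −GMm/(2a); binding energy is E_bind = −E = GMm/(2a).
E_bind = 3.189e+16 · 1.004e+04 / (2 · 2e+08) J ≈ 8.004e+11 J = 800.4 GJ.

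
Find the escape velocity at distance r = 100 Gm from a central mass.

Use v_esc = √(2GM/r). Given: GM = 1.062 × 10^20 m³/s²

Convert to SI: r = 100 Gm = 1e+11 m.
Escape velocity comes from setting total energy to zero: ½v² − GM/r = 0 ⇒ v_esc = √(2GM / r).
v_esc = √(2 · 1.062e+20 / 1e+11) m/s ≈ 4.609e+04 m/s = 46.09 km/s.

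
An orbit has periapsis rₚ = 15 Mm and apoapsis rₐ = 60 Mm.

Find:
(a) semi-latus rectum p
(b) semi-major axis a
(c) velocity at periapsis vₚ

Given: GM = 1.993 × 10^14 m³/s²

Convert to SI: rₚ = 15 Mm = 1.5e+07 m; rₐ = 60 Mm = 6e+07 m.
(a) From a = (rₚ + rₐ)/2 = 3.75e+07 m and e = (rₐ − rₚ)/(rₐ + rₚ) = 0.6, p = a(1 − e²) = 3.75e+07 · (1 − (0.6)²) ≈ 2.4e+07 m
(b) a = (rₚ + rₐ)/2 = (1.5e+07 + 6e+07)/2 ≈ 3.75e+07 m
(c) With a = (rₚ + rₐ)/2 = 3.75e+07 m, vₚ = √(GM (2/rₚ − 1/a)) = √(1.993e+14 · (2/1.5e+07 − 1/3.75e+07)) m/s ≈ 4611 m/s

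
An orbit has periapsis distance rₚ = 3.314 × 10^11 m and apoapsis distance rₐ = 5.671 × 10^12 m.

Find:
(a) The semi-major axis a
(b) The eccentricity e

(a) a = (rₚ + rₐ) / 2 = (3.314e+11 + 5.671e+12) / 2 ≈ 3.001e+12 m = 3.001 × 10^12 m.
(b) e = (rₐ − rₚ) / (rₐ + rₚ) = (5.671e+12 − 3.314e+11) / (5.671e+12 + 3.314e+11) ≈ 0.8896.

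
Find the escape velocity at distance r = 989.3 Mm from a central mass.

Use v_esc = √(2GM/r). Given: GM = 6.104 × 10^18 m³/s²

Convert to SI: r = 989.3 Mm = 9.893e+08 m.
Escape velocity comes from setting total energy to zero: ½v² − GM/r = 0 ⇒ v_esc = √(2GM / r).
v_esc = √(2 · 6.104e+18 / 9.893e+08) m/s ≈ 1.111e+05 m/s = 111.1 km/s.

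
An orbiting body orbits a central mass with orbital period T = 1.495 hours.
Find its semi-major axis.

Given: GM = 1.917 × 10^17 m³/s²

Convert to SI: T = 1.495 hours = 5382 s.
Invert Kepler's third law: a = (GM · T² / (4π²))^(1/3).
Substituting T = 5382 s and GM = 1.917e+17 m³/s²:
a = (1.917e+17 · (5382)² / (4π²))^(1/3) m
a ≈ 5.201e+07 m = 5.201 × 10^7 m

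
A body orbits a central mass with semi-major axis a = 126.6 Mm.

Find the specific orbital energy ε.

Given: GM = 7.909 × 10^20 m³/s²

Convert to SI: a = 126.6 Mm = 1.266e+08 m.
ε = −GM / (2a).
ε = −7.909e+20 / (2 · 1.266e+08) J/kg ≈ -3.124e+12 J/kg = -3124 GJ/kg.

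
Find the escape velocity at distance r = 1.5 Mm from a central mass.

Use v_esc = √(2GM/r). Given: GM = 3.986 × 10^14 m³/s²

Convert to SI: r = 1.5 Mm = 1.5e+06 m.
Escape velocity comes from setting total energy to zero: ½v² − GM/r = 0 ⇒ v_esc = √(2GM / r).
v_esc = √(2 · 3.986e+14 / 1.5e+06) m/s ≈ 2.305e+04 m/s = 23.05 km/s.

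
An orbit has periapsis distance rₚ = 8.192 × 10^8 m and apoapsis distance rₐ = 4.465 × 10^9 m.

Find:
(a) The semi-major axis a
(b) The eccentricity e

(a) a = (rₚ + rₐ) / 2 = (8.192e+08 + 4.465e+09) / 2 ≈ 2.642e+09 m = 2.642 × 10^9 m.
(b) e = (rₐ − rₚ) / (rₐ + rₚ) = (4.465e+09 − 8.192e+08) / (4.465e+09 + 8.192e+08) ≈ 0.6899.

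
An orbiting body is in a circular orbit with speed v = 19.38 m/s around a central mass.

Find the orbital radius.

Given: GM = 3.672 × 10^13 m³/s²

For a circular orbit, v² = GM / r, so r = GM / v².
r = 3.672e+13 / (19.38)² m ≈ 9.777e+10 m = 9.777 × 10^10 m.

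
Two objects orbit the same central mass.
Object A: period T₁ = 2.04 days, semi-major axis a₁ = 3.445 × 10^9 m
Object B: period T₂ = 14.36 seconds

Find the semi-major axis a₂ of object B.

Convert to SI: T₁ = 2.04 days = 176256 s.
Kepler's third law: (T₁/T₂)² = (a₁/a₂)³ ⇒ a₂ = a₁ · (T₂/T₁)^(2/3).
T₂/T₁ = 14.36 / 176256 = 8.14724e-05.
a₂ = 3.445e+09 · (8.14724e-05)^(2/3) m ≈ 6.474e+06 m = 6.474 × 10^6 m.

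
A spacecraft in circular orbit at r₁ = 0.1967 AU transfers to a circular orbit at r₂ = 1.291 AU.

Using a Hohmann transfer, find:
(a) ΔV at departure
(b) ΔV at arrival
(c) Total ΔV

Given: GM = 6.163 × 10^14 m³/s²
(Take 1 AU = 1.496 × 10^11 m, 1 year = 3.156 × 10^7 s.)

Convert to SI: r₁ = 0.1967 AU = 2.94263e+10 m; r₂ = 1.291 AU = 1.93134e+11 m.
Transfer semi-major axis: a_t = (r₁ + r₂)/2 = (2.94263e+10 + 1.93134e+11)/2 = 1.1128e+11 m.
Circular speeds: v₁ = √(GM/r₁) = 144.72 m/s, v₂ = √(GM/r₂) = 56.4894 m/s.
Transfer speeds (vis-viva v² = GM(2/r − 1/a_t)): v₁ᵗ = 190.655 m/s, v₂ᵗ = 29.0487 m/s.
(a) ΔV₁ = |v₁ᵗ − v₁| ≈ 45.94 m/s = 0.009691 AU/year.
(b) ΔV₂ = |v₂ − v₂ᵗ| ≈ 27.44 m/s = 0.005789 AU/year.
(c) ΔV_total = ΔV₁ + ΔV₂ ≈ 73.38 m/s = 0.01548 AU/year.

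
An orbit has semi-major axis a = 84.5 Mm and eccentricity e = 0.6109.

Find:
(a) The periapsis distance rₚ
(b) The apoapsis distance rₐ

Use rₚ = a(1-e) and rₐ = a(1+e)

Convert to SI: a = 84.5 Mm = 8.45e+07 m.
(a) rₚ = a(1 − e) = 8.45e+07 · (1 − 0.6109) = 8.45e+07 · 0.3891 ≈ 3.288e+07 m = 32.88 Mm.
(b) rₐ = a(1 + e) = 8.45e+07 · (1 + 0.6109) = 8.45e+07 · 1.6109 ≈ 1.361e+08 m = 136.1 Mm.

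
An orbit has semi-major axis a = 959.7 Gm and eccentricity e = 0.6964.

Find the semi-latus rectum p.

Convert to SI: a = 959.7 Gm = 9.597e+11 m.
p = a (1 − e²).
p = 9.597e+11 · (1 − (0.6964)²) = 9.597e+11 · 0.515027 ≈ 4.943e+11 m = 494.3 Gm.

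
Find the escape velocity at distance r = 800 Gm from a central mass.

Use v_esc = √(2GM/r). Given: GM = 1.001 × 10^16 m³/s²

Convert to SI: r = 800 Gm = 8e+11 m.
Escape velocity comes from setting total energy to zero: ½v² − GM/r = 0 ⇒ v_esc = √(2GM / r).
v_esc = √(2 · 1.001e+16 / 8e+11) m/s ≈ 158.2 m/s = 158.2 m/s.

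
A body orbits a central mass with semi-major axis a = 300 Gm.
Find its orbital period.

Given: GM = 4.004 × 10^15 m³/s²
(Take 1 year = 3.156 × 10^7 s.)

Convert to SI: a = 300 Gm = 3e+11 m.
Kepler's third law: T = 2π √(a³ / GM).
Substituting a = 3e+11 m and GM = 4.004e+15 m³/s²:
T = 2π √((3e+11)³ / 4.004e+15) s
T ≈ 1.632e+10 s = 517 years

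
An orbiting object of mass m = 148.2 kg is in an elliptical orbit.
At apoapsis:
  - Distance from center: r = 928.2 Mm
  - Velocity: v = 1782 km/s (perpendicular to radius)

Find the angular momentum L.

Convert to SI: r = 928.2 Mm = 9.282e+08 m; v = 1782 km/s = 1.782e+06 m/s.
Since v is perpendicular to r, L = m · v · r.
L = 148.2 · 1.782e+06 · 9.282e+08 kg·m²/s ≈ 2.451e+17 kg·m²/s.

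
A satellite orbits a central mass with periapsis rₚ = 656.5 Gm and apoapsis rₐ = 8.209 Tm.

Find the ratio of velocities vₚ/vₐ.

Convert to SI: rₚ = 656.5 Gm = 6.565e+11 m; rₐ = 8.209 Tm = 8.209e+12 m.
Conservation of angular momentum gives rₚvₚ = rₐvₐ, so vₚ/vₐ = rₐ/rₚ.
vₚ/vₐ = 8.209e+12 / 6.565e+11 ≈ 12.5.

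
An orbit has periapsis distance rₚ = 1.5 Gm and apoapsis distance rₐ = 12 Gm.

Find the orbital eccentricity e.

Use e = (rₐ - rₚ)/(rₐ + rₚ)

Convert to SI: rₚ = 1.5 Gm = 1.5e+09 m; rₐ = 12 Gm = 1.2e+10 m.
e = (rₐ − rₚ) / (rₐ + rₚ).
e = (1.2e+10 − 1.5e+09) / (1.2e+10 + 1.5e+09) = 1.05e+10 / 1.35e+10 ≈ 0.7778.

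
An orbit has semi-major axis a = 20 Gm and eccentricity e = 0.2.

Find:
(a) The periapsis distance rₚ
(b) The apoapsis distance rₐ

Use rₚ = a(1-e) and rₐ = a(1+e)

Convert to SI: a = 20 Gm = 2e+10 m.
(a) rₚ = a(1 − e) = 2e+10 · (1 − 0.2) = 2e+10 · 0.8 ≈ 1.6e+10 m = 16 Gm.
(b) rₐ = a(1 + e) = 2e+10 · (1 + 0.2) = 2e+10 · 1.2 ≈ 2.4e+10 m = 24 Gm.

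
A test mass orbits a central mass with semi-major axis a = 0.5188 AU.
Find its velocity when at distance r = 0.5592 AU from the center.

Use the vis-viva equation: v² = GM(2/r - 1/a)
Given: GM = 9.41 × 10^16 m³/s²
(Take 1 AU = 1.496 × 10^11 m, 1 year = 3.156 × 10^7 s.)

Convert to SI: a = 0.5188 AU = 7.76125e+10 m; r = 0.5592 AU = 8.36563e+10 m.
Vis-viva: v = √(GM · (2/r − 1/a)).
2/r − 1/a = 2/8.36563e+10 − 1/7.76125e+10 = 1.10228e-11 m⁻¹.
v = √(9.41e+16 · 1.10228e-11) m/s ≈ 1018 m/s = 0.2149 AU/year.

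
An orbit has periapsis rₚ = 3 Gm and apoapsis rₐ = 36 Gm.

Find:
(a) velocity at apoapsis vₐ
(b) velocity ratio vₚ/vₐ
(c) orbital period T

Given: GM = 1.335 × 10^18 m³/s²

Convert to SI: rₚ = 3 Gm = 3e+09 m; rₐ = 36 Gm = 3.6e+10 m.
(a) With a = (rₚ + rₐ)/2 = 1.95e+10 m, vₐ = √(GM (2/rₐ − 1/a)) = √(1.335e+18 · (2/3.6e+10 − 1/1.95e+10)) m/s ≈ 2389 m/s
(b) Conservation of angular momentum (rₚvₚ = rₐvₐ) gives vₚ/vₐ = rₐ/rₚ = 3.6e+10/3e+09 ≈ 12
(c) With a = (rₚ + rₐ)/2 = 1.95e+10 m, T = 2π √(a³/GM) = 2π √((1.95e+10)³/1.335e+18) s ≈ 1.481e+07 s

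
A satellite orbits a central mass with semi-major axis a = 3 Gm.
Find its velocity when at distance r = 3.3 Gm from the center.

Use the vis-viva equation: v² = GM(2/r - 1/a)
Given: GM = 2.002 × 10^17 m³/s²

Convert to SI: a = 3 Gm = 3e+09 m; r = 3.3 Gm = 3.3e+09 m.
Vis-viva: v = √(GM · (2/r − 1/a)).
2/r − 1/a = 2/3.3e+09 − 1/3e+09 = 2.72727e-10 m⁻¹.
v = √(2.002e+17 · 2.72727e-10) m/s ≈ 7389 m/s = 7.389 km/s.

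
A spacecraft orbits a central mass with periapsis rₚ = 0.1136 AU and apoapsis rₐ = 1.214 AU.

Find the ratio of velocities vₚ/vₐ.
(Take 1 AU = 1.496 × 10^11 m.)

Convert to SI: rₚ = 0.1136 AU = 1.69946e+10 m; rₐ = 1.214 AU = 1.81614e+11 m.
Conservation of angular momentum gives rₚvₚ = rₐvₐ, so vₚ/vₐ = rₐ/rₚ.
vₚ/vₐ = 1.81614e+11 / 1.69946e+10 ≈ 10.69.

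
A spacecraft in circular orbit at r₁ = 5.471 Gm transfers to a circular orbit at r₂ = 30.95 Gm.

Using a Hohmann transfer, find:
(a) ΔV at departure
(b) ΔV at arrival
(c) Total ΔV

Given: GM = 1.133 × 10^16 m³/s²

Convert to SI: r₁ = 5.471 Gm = 5.471e+09 m; r₂ = 30.95 Gm = 3.095e+10 m.
Transfer semi-major axis: a_t = (r₁ + r₂)/2 = (5.471e+09 + 3.095e+10)/2 = 1.82105e+10 m.
Circular speeds: v₁ = √(GM/r₁) = 1439.07 m/s, v₂ = √(GM/r₂) = 605.041 m/s.
Transfer speeds (vis-viva v² = GM(2/r − 1/a_t)): v₁ᵗ = 1876.08 m/s, v₂ᵗ = 331.632 m/s.
(a) ΔV₁ = |v₁ᵗ − v₁| ≈ 437 m/s = 437 m/s.
(b) ΔV₂ = |v₂ − v₂ᵗ| ≈ 273.4 m/s = 273.4 m/s.
(c) ΔV_total = ΔV₁ + ΔV₂ ≈ 710.4 m/s = 710.4 m/s.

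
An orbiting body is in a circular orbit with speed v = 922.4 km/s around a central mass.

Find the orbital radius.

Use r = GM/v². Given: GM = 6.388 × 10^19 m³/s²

Convert to SI: v = 922.4 km/s = 922400 m/s.
For a circular orbit, v² = GM / r, so r = GM / v².
r = 6.388e+19 / (922400)² m ≈ 7.508e+07 m = 7.508 × 10^7 m.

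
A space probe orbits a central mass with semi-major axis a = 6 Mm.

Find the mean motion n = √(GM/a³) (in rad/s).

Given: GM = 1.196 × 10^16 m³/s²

Convert to SI: a = 6 Mm = 6e+06 m.
n = √(GM / a³).
n = √(1.196e+16 / (6e+06)³) rad/s ≈ 0.007441 rad/s.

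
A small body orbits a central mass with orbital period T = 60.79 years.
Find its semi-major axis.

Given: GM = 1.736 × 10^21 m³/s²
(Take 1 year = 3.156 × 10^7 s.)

Convert to SI: T = 60.79 years = 1.91853e+09 s.
Invert Kepler's third law: a = (GM · T² / (4π²))^(1/3).
Substituting T = 1.91853e+09 s and GM = 1.736e+21 m³/s²:
a = (1.736e+21 · (1.91853e+09)² / (4π²))^(1/3) m
a ≈ 5.45e+12 m = 5.45 Tm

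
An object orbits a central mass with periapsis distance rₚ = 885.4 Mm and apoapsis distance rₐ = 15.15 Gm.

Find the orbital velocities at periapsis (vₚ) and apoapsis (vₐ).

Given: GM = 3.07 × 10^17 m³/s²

Convert to SI: rₚ = 885.4 Mm = 8.854e+08 m; rₐ = 15.15 Gm = 1.515e+10 m.
Use the vis-viva equation v² = GM(2/r − 1/a) with a = (rₚ + rₐ)/2 = (8.854e+08 + 1.515e+10)/2 = 8.0177e+09 m.
vₚ = √(GM · (2/rₚ − 1/a)) = √(3.07e+17 · (2/8.854e+08 − 1/8.0177e+09)) m/s ≈ 2.56e+04 m/s = 25.6 km/s.
vₐ = √(GM · (2/rₐ − 1/a)) = √(3.07e+17 · (2/1.515e+10 − 1/8.0177e+09)) m/s ≈ 1496 m/s = 1.496 km/s.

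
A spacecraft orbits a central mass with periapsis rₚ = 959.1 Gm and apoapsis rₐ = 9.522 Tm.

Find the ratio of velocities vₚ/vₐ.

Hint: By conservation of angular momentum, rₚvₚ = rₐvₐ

Convert to SI: rₚ = 959.1 Gm = 9.591e+11 m; rₐ = 9.522 Tm = 9.522e+12 m.
Conservation of angular momentum gives rₚvₚ = rₐvₐ, so vₚ/vₐ = rₐ/rₚ.
vₚ/vₐ = 9.522e+12 / 9.591e+11 ≈ 9.928.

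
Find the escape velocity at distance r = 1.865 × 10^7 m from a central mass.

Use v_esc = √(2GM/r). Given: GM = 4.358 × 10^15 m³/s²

Escape velocity comes from setting total energy to zero: ½v² − GM/r = 0 ⇒ v_esc = √(2GM / r).
v_esc = √(2 · 4.358e+15 / 1.865e+07) m/s ≈ 2.162e+04 m/s = 21.62 km/s.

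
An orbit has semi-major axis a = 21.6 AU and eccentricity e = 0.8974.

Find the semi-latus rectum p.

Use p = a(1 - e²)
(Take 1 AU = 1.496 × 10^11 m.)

Convert to SI: a = 21.6 AU = 3.23136e+12 m.
p = a (1 − e²).
p = 3.23136e+12 · (1 − (0.8974)²) = 3.23136e+12 · 0.194673 ≈ 6.291e+11 m = 4.205 AU.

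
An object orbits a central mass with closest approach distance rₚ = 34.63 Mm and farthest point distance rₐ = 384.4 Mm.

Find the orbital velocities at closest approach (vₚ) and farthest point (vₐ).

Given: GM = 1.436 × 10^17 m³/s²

Convert to SI: rₚ = 34.63 Mm = 3.463e+07 m; rₐ = 384.4 Mm = 3.844e+08 m.
Use the vis-viva equation v² = GM(2/r − 1/a) with a = (rₚ + rₐ)/2 = (3.463e+07 + 3.844e+08)/2 = 2.09515e+08 m.
vₚ = √(GM · (2/rₚ − 1/a)) = √(1.436e+17 · (2/3.463e+07 − 1/2.09515e+08)) m/s ≈ 8.722e+04 m/s = 87.22 km/s.
vₐ = √(GM · (2/rₐ − 1/a)) = √(1.436e+17 · (2/3.844e+08 − 1/2.09515e+08)) m/s ≈ 7858 m/s = 7.858 km/s.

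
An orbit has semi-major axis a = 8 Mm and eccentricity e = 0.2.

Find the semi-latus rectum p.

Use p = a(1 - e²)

Convert to SI: a = 8 Mm = 8e+06 m.
p = a (1 − e²).
p = 8e+06 · (1 − (0.2)²) = 8e+06 · 0.96 ≈ 7.68e+06 m = 7.68 Mm.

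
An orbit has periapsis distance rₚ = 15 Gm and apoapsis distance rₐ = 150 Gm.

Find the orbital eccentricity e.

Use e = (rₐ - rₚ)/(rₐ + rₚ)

Convert to SI: rₚ = 15 Gm = 1.5e+10 m; rₐ = 150 Gm = 1.5e+11 m.
e = (rₐ − rₚ) / (rₐ + rₚ).
e = (1.5e+11 − 1.5e+10) / (1.5e+11 + 1.5e+10) = 1.35e+11 / 1.65e+11 ≈ 0.8182.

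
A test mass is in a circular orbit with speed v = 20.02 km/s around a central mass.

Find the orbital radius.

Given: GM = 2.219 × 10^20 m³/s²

Convert to SI: v = 20.02 km/s = 20020 m/s.
For a circular orbit, v² = GM / r, so r = GM / v².
r = 2.219e+20 / (20020)² m ≈ 5.536e+11 m = 553.6 Gm.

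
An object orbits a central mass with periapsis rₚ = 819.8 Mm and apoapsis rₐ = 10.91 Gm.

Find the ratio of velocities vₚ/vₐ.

Convert to SI: rₚ = 819.8 Mm = 8.198e+08 m; rₐ = 10.91 Gm = 1.091e+10 m.
Conservation of angular momentum gives rₚvₚ = rₐvₐ, so vₚ/vₐ = rₐ/rₚ.
vₚ/vₐ = 1.091e+10 / 8.198e+08 ≈ 13.31.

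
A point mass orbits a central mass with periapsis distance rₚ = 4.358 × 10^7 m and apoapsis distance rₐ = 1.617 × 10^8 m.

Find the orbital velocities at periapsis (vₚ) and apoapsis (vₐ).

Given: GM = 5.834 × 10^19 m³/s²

Use the vis-viva equation v² = GM(2/r − 1/a) with a = (rₚ + rₐ)/2 = (4.358e+07 + 1.617e+08)/2 = 1.0264e+08 m.
vₚ = √(GM · (2/rₚ − 1/a)) = √(5.834e+19 · (2/4.358e+07 − 1/1.0264e+08)) m/s ≈ 1.452e+06 m/s = 1452 km/s.
vₐ = √(GM · (2/rₐ − 1/a)) = √(5.834e+19 · (2/1.617e+08 − 1/1.0264e+08)) m/s ≈ 3.914e+05 m/s = 391.4 km/s.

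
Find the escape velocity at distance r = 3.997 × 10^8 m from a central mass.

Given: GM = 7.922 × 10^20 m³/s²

Escape velocity comes from setting total energy to zero: ½v² − GM/r = 0 ⇒ v_esc = √(2GM / r).
v_esc = √(2 · 7.922e+20 / 3.997e+08) m/s ≈ 1.991e+06 m/s = 1991 km/s.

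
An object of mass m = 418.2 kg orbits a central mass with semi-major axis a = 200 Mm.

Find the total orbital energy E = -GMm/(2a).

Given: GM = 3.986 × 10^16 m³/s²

Convert to SI: a = 200 Mm = 2e+08 m.
E = −GMm / (2a).
E = −3.986e+16 · 418.2 / (2 · 2e+08) J ≈ -4.167e+10 J = -41.67 GJ.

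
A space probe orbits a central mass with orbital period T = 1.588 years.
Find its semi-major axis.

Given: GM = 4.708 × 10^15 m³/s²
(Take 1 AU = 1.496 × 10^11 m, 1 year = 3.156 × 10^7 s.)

Convert to SI: T = 1.588 years = 5.01173e+07 s.
Invert Kepler's third law: a = (GM · T² / (4π²))^(1/3).
Substituting T = 5.01173e+07 s and GM = 4.708e+15 m³/s²:
a = (4.708e+15 · (5.01173e+07)² / (4π²))^(1/3) m
a ≈ 6.691e+09 m = 0.04473 AU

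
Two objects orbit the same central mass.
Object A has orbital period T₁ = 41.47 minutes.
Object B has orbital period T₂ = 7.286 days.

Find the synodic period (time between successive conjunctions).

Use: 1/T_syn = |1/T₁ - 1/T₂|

Convert to SI: T₁ = 41.47 minutes = 2488.2 s; T₂ = 7.286 days = 629510 s.
T_syn = |T₁ · T₂ / (T₁ − T₂)|.
T_syn = |2488.2 · 629510 / (2488.2 − 629510)| s ≈ 2498 s = 41.63 minutes.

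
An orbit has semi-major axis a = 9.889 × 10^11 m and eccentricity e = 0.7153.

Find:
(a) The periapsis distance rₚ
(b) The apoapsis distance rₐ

(a) rₚ = a(1 − e) = 9.889e+11 · (1 − 0.7153) = 9.889e+11 · 0.2847 ≈ 2.815e+11 m = 2.815 × 10^11 m.
(b) rₐ = a(1 + e) = 9.889e+11 · (1 + 0.7153) = 9.889e+11 · 1.7153 ≈ 1.696e+12 m = 1.696 × 10^12 m.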